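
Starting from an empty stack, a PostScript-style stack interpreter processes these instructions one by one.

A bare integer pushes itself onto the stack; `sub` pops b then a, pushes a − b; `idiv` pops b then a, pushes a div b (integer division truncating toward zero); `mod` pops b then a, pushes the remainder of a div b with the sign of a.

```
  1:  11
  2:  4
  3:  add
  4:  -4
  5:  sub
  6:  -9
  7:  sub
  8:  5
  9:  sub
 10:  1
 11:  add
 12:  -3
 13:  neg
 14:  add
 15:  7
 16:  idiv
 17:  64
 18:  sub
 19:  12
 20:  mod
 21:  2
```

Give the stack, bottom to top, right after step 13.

11  → 11
4   → 11 4
add → 15
-4  → 15 -4
sub → 19
-9  → 19 -9
sub → 28
5   → 28 5
sub → 23
1   → 23 1
add → 24
-3  → 24 -3
neg → 24 3

[24, 3]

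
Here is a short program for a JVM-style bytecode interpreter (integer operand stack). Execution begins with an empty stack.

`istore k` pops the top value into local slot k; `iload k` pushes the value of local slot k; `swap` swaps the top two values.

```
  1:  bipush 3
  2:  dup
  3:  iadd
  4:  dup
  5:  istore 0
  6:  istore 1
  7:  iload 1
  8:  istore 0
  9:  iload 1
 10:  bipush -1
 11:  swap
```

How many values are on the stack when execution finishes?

2

bipush 3  → 3
dup       → 3 3
iadd      → 6
dup       → 6 6
istore 0  → 6
istore 1  → (empty)
iload 1   → 6
istore 0  → (empty)
iload 1   → 6
bipush -1 → 6 -1
swap      → -1 6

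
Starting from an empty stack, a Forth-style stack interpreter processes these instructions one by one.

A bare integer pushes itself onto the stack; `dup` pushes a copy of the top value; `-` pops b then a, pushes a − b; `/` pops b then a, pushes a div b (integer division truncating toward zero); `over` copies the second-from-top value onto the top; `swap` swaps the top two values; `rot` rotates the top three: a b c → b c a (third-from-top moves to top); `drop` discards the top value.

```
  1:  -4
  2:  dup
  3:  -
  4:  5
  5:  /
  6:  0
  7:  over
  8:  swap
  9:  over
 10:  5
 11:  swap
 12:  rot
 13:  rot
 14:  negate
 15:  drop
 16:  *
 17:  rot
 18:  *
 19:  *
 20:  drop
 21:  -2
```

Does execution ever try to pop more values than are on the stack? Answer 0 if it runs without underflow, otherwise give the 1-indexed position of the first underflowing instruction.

0

-4     : [-4]
dup    : [-4, -4]
-      : [0]
5      : [0, 5]
/      : [0]
0      : [0, 0]
over   : [0, 0, 0]
swap   : [0, 0, 0]
over   : [0, 0, 0, 0]
5      : [0, 0, 0, 0, 5]
swap   : [0, 0, 0, 5, 0]
rot    : [0, 0, 5, 0, 0]
rot    : [0, 0, 0, 0, 5]
negate : [0, 0, 0, 0, -5]
drop   : [0, 0, 0, 0]
*      : [0, 0, 0]
rot    : [0, 0, 0]
*      : [0, 0]
*      : [0]
drop   : []
-2     : [-2]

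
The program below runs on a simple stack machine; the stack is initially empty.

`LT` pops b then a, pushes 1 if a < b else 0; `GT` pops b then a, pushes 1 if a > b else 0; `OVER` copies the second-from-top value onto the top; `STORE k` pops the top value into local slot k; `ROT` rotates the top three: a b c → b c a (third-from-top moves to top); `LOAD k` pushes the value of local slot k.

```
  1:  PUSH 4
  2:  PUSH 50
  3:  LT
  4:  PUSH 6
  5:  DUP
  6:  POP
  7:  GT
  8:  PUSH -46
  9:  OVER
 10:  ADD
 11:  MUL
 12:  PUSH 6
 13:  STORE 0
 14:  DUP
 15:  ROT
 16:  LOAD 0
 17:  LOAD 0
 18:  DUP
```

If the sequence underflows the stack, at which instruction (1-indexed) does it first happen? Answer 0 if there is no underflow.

15

PUSH 4   → [4]
PUSH 50  → [4, 50]
LT       → [1]
PUSH 6   → [1, 6]
DUP      → [1, 6, 6]
POP      → [1, 6]
GT       → [0]
PUSH -46 → [0, -46]
OVER     → [0, -46, 0]
ADD      → [0, -46]
MUL      → [0]
PUSH 6   → [0, 6]
STORE 0  → [0]
DUP      → [0, 0]
ROT  — needs 3 operands, stack has 2 → underflow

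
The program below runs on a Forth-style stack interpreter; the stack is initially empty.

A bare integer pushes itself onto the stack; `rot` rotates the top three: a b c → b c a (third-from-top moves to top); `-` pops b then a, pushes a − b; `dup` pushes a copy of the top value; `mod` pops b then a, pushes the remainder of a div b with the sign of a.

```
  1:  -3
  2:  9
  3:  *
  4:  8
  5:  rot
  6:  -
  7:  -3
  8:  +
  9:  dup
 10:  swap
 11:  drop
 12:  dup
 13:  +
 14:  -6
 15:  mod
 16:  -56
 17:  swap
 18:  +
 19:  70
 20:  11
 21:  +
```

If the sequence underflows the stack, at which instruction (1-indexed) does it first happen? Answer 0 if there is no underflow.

-3 : -3
9  : -3 9
*  : -27
8  : -27 8
rot  — needs 3 operands, stack has 2 → underflow

5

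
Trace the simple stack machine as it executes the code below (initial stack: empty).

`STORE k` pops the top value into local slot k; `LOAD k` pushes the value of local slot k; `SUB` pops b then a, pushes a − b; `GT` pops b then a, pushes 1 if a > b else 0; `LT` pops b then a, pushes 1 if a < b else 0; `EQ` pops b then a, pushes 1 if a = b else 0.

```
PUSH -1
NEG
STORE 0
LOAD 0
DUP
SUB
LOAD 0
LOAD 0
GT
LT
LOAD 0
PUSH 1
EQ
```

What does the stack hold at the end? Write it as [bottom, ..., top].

PUSH -1 : [-1]
NEG     : [1]
STORE 0 : []
LOAD 0  : [1]
DUP     : [1, 1]
SUB     : [0]
LOAD 0  : [0, 1]
LOAD 0  : [0, 1, 1]
GT      : [0, 0]
LT      : [0]
LOAD 0  : [0, 1]
PUSH 1  : [0, 1, 1]
EQ      : [0, 1]

[0, 1]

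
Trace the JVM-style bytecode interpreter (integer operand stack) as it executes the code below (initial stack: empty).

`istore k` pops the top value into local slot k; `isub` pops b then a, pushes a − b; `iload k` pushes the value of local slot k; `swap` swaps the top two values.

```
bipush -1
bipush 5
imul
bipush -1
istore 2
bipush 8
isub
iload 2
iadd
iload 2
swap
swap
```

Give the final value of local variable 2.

bipush -1 → -1
bipush 5  → -1 5
imul      → -5
bipush -1 → -5 -1
istore 2  → -5
bipush 8  → -5 8
isub      → -13
iload 2   → -13 -1
iadd      → -14
iload 2   → -14 -1
swap      → -1 -14
swap      → -14 -1

-1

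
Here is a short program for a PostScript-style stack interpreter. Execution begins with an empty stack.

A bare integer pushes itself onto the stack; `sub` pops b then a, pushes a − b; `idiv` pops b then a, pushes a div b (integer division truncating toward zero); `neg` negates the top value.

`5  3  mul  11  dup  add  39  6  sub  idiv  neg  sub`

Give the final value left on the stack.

15

5    : 5
3    : 5 3
mul  : 15
11   : 15 11
dup  : 15 11 11
add  : 15 22
39   : 15 22 39
6    : 15 22 39 6
sub  : 15 22 33
idiv : 15 0
neg  : 15 0
sub  : 15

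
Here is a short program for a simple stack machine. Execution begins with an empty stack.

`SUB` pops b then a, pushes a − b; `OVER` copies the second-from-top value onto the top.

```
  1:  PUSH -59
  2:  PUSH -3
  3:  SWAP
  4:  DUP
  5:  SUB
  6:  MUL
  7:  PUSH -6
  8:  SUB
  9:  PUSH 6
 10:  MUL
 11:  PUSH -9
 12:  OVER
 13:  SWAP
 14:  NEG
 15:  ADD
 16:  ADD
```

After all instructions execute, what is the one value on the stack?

PUSH -59  -59
PUSH -3   -59 -3
SWAP      -3 -59
DUP       -3 -59 -59
SUB       -3 0
MUL       0
PUSH -6   0 -6
SUB       6
PUSH 6    6 6
MUL       36
PUSH -9   36 -9
OVER      36 -9 36
SWAP      36 36 -9
NEG       36 36 9
ADD       36 45
ADD       81

81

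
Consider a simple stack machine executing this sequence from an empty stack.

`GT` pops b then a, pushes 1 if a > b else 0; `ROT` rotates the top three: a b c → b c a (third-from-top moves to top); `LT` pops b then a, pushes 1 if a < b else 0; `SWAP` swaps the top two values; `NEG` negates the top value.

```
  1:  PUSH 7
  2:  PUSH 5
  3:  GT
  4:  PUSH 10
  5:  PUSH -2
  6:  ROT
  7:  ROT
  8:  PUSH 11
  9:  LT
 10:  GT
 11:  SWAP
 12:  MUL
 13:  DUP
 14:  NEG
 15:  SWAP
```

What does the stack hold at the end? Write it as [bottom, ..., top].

[0, 0]

PUSH 7  -> [7]
PUSH 5  -> [7, 5]
GT      -> [1]
PUSH 10 -> [1, 10]
PUSH -2 -> [1, 10, -2]
ROT     -> [10, -2, 1]
ROT     -> [-2, 1, 10]
PUSH 11 -> [-2, 1, 10, 11]
LT      -> [-2, 1, 1]
GT      -> [-2, 0]
SWAP    -> [0, -2]
MUL     -> [0]
DUP     -> [0, 0]
NEG     -> [0, 0]
SWAP    -> [0, 0]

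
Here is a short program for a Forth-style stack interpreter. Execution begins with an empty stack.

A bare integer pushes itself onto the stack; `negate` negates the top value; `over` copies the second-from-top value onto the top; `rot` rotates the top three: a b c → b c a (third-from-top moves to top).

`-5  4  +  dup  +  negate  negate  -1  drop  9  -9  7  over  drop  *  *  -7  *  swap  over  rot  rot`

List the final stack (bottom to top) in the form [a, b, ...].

-5     : -5
4      : -5 4
+      : -1
dup    : -1 -1
+      : -2
negate : 2
negate : -2
-1     : -2 -1
drop   : -2
9      : -2 9
-9     : -2 9 -9
7      : -2 9 -9 7
over   : -2 9 -9 7 -9
drop   : -2 9 -9 7
*      : -2 9 -63
*      : -2 -567
-7     : -2 -567 -7
*      : -2 3969
swap   : 3969 -2
over   : 3969 -2 3969
rot    : -2 3969 3969
rot    : 3969 3969 -2

[3969, 3969, -2]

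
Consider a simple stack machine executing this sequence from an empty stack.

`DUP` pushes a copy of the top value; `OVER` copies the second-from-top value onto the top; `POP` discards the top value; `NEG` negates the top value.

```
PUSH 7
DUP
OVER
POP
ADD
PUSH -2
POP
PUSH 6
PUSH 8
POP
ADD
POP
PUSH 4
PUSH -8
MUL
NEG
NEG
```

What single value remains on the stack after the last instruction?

-32

PUSH 7  : [7]
DUP     : [7, 7]
OVER    : [7, 7, 7]
POP     : [7, 7]
ADD     : [14]
PUSH -2 : [14, -2]
POP     : [14]
PUSH 6  : [14, 6]
PUSH 8  : [14, 6, 8]
POP     : [14, 6]
ADD     : [20]
POP     : []
PUSH 4  : [4]
PUSH -8 : [4, -8]
MUL     : [-32]
NEG     : [32]
NEG     : [-32]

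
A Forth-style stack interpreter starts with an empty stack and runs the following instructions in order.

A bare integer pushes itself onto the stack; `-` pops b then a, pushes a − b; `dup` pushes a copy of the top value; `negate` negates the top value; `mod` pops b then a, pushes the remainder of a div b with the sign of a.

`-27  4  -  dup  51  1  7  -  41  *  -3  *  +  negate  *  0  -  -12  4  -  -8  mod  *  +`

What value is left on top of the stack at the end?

-27     [-27]
4       [-27, 4]
-       [-31]
dup     [-31, -31]
51      [-31, -31, 51]
1       [-31, -31, 51, 1]
7       [-31, -31, 51, 1, 7]
-       [-31, -31, 51, -6]
41      [-31, -31, 51, -6, 41]
*       [-31, -31, 51, -246]
-3      [-31, -31, 51, -246, -3]
*       [-31, -31, 51, 738]
+       [-31, -31, 789]
negate  [-31, -31, -789]
*       [-31, 24459]
0       [-31, 24459, 0]
-       [-31, 24459]
-12     [-31, 24459, -12]
4       [-31, 24459, -12, 4]
-       [-31, 24459, -16]
-8      [-31, 24459, -16, -8]
mod     [-31, 24459, 0]
*       [-31, 0]
+       [-31]

-31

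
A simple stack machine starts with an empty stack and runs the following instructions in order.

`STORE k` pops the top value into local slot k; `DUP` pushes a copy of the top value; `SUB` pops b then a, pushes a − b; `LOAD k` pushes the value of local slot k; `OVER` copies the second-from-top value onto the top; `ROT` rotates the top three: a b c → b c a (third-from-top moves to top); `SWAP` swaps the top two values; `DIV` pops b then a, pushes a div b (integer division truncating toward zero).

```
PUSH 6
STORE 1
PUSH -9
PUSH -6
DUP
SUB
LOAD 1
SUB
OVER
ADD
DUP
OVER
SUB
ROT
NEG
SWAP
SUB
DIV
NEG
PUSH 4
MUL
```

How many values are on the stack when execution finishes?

PUSH 6  -> [6]
STORE 1 -> []
PUSH -9 -> [-9]
PUSH -6 -> [-9, -6]
DUP     -> [-9, -6, -6]
SUB     -> [-9, 0]
LOAD 1  -> [-9, 0, 6]
SUB     -> [-9, -6]
OVER    -> [-9, -6, -9]
ADD     -> [-9, -15]
DUP     -> [-9, -15, -15]
OVER    -> [-9, -15, -15, -15]
SUB     -> [-9, -15, 0]
ROT     -> [-15, 0, -9]
NEG     -> [-15, 0, 9]
SWAP    -> [-15, 9, 0]
SUB     -> [-15, 9]
DIV     -> [-1]
NEG     -> [1]
PUSH 4  -> [1, 4]
MUL     -> [4]

1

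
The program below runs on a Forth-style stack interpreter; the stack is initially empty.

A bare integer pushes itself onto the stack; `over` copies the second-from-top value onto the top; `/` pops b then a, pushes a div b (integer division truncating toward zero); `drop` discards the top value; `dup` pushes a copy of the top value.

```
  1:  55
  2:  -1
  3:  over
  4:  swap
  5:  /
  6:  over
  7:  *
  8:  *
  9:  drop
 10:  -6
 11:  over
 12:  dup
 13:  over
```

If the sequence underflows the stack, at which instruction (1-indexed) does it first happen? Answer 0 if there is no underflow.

55   → 55
-1   → 55 -1
over → 55 -1 55
swap → 55 55 -1
/    → 55 -55
over → 55 -55 55
*    → 55 -3025
*    → -166375
drop → (empty)
-6   → -6
over  — needs 2 operands, stack has 1 → underflow

11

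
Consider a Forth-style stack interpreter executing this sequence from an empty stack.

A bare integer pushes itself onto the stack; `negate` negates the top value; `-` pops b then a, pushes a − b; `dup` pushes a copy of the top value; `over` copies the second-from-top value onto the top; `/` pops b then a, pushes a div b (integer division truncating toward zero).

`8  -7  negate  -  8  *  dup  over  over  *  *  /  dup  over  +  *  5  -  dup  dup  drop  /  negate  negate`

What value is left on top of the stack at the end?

1

8      -> 8
-7     -> 8 -7
negate -> 8 7
-      -> 1
8      -> 1 8
*      -> 8
dup    -> 8 8
over   -> 8 8 8
over   -> 8 8 8 8
*      -> 8 8 64
*      -> 8 512
/      -> 0
dup    -> 0 0
over   -> 0 0 0
+      -> 0 0
*      -> 0
5      -> 0 5
-      -> -5
dup    -> -5 -5
dup    -> -5 -5 -5
drop   -> -5 -5
/      -> 1
negate -> -1
negate -> 1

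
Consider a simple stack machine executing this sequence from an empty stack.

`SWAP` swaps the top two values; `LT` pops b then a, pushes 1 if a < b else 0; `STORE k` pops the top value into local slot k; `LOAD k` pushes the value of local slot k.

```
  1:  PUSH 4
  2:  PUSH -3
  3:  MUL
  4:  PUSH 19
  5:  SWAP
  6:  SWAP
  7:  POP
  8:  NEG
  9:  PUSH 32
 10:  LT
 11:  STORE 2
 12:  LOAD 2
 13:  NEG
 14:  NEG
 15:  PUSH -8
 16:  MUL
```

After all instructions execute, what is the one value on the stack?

-8

PUSH 4  -> 4
PUSH -3 -> 4 -3
MUL     -> -12
PUSH 19 -> -12 19
SWAP    -> 19 -12
SWAP    -> -12 19
POP     -> -12
NEG     -> 12
PUSH 32 -> 12 32
LT      -> 1
STORE 2 -> (empty)
LOAD 2  -> 1
NEG     -> -1
NEG     -> 1
PUSH -8 -> 1 -8
MUL     -> -8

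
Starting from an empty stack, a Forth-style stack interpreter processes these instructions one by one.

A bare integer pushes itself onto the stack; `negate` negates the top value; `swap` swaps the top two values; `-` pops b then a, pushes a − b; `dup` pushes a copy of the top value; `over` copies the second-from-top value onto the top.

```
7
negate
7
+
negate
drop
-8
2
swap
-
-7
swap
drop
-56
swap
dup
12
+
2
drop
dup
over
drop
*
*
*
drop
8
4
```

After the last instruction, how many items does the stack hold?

2

7      → [7]
negate → [-7]
7      → [-7, 7]
+      → [0]
negate → [0]
drop   → []
-8     → [-8]
2      → [-8, 2]
swap   → [2, -8]
-      → [10]
-7     → [10, -7]
swap   → [-7, 10]
drop   → [-7]
-56    → [-7, -56]
swap   → [-56, -7]
dup    → [-56, -7, -7]
12     → [-56, -7, -7, 12]
+      → [-56, -7, 5]
2      → [-56, -7, 5, 2]
drop   → [-56, -7, 5]
dup    → [-56, -7, 5, 5]
over   → [-56, -7, 5, 5, 5]
drop   → [-56, -7, 5, 5]
*      → [-56, -7, 25]
*      → [-56, -175]
*      → [9800]
drop   → []
8      → [8]
4      → [8, 4]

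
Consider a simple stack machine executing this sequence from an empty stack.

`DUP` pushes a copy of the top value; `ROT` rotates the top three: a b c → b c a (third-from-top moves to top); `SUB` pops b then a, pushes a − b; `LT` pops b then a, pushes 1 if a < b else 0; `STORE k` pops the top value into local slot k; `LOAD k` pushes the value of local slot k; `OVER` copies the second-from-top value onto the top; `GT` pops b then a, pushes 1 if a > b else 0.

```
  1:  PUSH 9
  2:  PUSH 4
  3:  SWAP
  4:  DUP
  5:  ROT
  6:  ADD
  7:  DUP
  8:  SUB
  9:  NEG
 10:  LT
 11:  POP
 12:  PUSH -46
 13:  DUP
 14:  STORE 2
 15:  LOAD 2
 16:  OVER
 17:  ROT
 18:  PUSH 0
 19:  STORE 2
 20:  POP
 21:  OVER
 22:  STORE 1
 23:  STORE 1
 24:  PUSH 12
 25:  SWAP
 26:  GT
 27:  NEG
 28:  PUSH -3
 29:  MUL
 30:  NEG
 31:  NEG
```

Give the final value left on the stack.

PUSH 9    [9]
PUSH 4    [9, 4]
SWAP      [4, 9]
DUP       [4, 9, 9]
ROT       [9, 9, 4]
ADD       [9, 13]
DUP       [9, 13, 13]
SUB       [9, 0]
NEG       [9, 0]
LT        [0]
POP       []
PUSH -46  [-46]
DUP       [-46, -46]
STORE 2   [-46]
LOAD 2    [-46, -46]
OVER      [-46, -46, -46]
ROT       [-46, -46, -46]
PUSH 0    [-46, -46, -46, 0]
STORE 2   [-46, -46, -46]
POP       [-46, -46]
OVER      [-46, -46, -46]
STORE 1   [-46, -46]
STORE 1   [-46]
PUSH 12   [-46, 12]
SWAP      [12, -46]
GT        [1]
NEG       [-1]
PUSH -3   [-1, -3]
MUL       [3]
NEG       [-3]
NEG       [3]

3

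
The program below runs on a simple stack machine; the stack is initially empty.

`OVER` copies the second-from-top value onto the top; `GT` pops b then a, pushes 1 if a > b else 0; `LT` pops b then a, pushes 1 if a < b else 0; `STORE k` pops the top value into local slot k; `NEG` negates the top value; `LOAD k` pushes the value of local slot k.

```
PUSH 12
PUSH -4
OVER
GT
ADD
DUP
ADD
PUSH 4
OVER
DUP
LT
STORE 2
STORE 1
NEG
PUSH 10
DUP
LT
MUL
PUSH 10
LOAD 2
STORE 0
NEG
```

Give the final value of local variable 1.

4

PUSH 12  12
PUSH -4  12 -4
OVER     12 -4 12
GT       12 0
ADD      12
DUP      12 12
ADD      24
PUSH 4   24 4
OVER     24 4 24
DUP      24 4 24 24
LT       24 4 0
STORE 2  24 4
STORE 1  24
NEG      -24
PUSH 10  -24 10
DUP      -24 10 10
LT       -24 0
MUL      0
PUSH 10  0 10
LOAD 2   0 10 0
STORE 0  0 10
NEG      0 -10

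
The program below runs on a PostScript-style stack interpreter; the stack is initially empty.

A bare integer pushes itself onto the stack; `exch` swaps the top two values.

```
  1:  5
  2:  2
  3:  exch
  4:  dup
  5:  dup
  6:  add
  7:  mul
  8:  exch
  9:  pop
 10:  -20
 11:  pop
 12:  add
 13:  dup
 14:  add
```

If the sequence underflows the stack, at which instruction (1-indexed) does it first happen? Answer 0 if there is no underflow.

5    → 5
2    → 5 2
exch → 2 5
dup  → 2 5 5
dup  → 2 5 5 5
add  → 2 5 10
mul  → 2 50
exch → 50 2
pop  → 50
-20  → 50 -20
pop  → 50
add  — needs 2 operands, stack has 1 → underflow

12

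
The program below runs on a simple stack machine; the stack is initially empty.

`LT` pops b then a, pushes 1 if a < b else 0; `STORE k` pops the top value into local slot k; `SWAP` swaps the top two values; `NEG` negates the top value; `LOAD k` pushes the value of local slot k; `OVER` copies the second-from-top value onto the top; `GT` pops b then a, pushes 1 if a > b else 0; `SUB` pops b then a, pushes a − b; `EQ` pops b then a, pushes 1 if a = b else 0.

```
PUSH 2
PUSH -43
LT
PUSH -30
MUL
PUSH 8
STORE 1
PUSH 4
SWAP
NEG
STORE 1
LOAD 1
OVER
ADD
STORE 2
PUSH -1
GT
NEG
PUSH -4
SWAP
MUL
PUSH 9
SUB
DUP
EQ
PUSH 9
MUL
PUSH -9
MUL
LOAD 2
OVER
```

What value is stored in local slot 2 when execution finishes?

4

PUSH 2    [2]
PUSH -43  [2, -43]
LT        [0]
PUSH -30  [0, -30]
MUL       [0]
PUSH 8    [0, 8]
STORE 1   [0]
PUSH 4    [0, 4]
SWAP      [4, 0]
NEG       [4, 0]
STORE 1   [4]
LOAD 1    [4, 0]
OVER      [4, 0, 4]
ADD       [4, 4]
STORE 2   [4]
PUSH -1   [4, -1]
GT        [1]
NEG       [-1]
PUSH -4   [-1, -4]
SWAP      [-4, -1]
MUL       [4]
PUSH 9    [4, 9]
SUB       [-5]
DUP       [-5, -5]
EQ        [1]
PUSH 9    [1, 9]
MUL       [9]
PUSH -9   [9, -9]
MUL       [-81]
LOAD 2    [-81, 4]
OVER      [-81, 4, -81]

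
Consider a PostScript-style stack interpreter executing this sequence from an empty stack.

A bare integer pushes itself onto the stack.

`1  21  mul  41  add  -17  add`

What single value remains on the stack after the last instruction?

1   → 1
21  → 1 21
mul → 21
41  → 21 41
add → 62
-17 → 62 -17
add → 45

45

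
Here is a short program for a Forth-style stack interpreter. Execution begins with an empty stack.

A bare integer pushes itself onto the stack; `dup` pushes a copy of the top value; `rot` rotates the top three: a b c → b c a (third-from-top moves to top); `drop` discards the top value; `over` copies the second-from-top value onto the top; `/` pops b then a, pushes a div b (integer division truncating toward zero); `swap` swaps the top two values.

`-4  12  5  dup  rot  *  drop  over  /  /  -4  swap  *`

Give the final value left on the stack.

-16

-4    [-4]
12    [-4, 12]
5     [-4, 12, 5]
dup   [-4, 12, 5, 5]
rot   [-4, 5, 5, 12]
*     [-4, 5, 60]
drop  [-4, 5]
over  [-4, 5, -4]
/     [-4, -1]
/     [4]
-4    [4, -4]
swap  [-4, 4]
*     [-16]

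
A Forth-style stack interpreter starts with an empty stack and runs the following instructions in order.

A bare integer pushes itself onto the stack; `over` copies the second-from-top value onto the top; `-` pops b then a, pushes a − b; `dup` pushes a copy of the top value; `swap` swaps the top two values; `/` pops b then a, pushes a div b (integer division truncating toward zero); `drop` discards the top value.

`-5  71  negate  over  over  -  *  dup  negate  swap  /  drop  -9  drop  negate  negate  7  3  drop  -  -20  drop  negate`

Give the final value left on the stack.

12

-5      -5
71      -5 71
negate  -5 -71
over    -5 -71 -5
over    -5 -71 -5 -71
-       -5 -71 66
*       -5 -4686
dup     -5 -4686 -4686
negate  -5 -4686 4686
swap    -5 4686 -4686
/       -5 -1
drop    -5
-9      -5 -9
drop    -5
negate  5
negate  -5
7       -5 7
3       -5 7 3
drop    -5 7
-       -12
-20     -12 -20
drop    -12
negate  12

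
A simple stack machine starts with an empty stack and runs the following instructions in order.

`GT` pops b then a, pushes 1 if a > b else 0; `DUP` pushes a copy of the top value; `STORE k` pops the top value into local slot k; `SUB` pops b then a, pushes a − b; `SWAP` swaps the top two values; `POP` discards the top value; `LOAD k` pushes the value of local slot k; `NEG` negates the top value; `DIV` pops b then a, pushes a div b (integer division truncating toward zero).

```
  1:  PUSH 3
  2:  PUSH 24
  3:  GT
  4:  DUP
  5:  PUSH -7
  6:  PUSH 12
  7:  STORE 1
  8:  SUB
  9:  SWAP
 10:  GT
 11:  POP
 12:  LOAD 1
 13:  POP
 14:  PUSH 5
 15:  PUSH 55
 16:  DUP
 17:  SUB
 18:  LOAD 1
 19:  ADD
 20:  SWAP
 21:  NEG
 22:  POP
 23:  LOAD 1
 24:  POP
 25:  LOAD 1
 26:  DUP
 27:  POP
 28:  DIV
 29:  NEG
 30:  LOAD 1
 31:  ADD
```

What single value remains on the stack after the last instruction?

11

PUSH 3  → 3
PUSH 24 → 3 24
GT      → 0
DUP     → 0 0
PUSH -7 → 0 0 -7
PUSH 12 → 0 0 -7 12
STORE 1 → 0 0 -7
SUB     → 0 7
SWAP    → 7 0
GT      → 1
POP     → (empty)
LOAD 1  → 12
POP     → (empty)
PUSH 5  → 5
PUSH 55 → 5 55
DUP     → 5 55 55
SUB     → 5 0
LOAD 1  → 5 0 12
ADD     → 5 12
SWAP    → 12 5
NEG     → 12 -5
POP     → 12
LOAD 1  → 12 12
POP     → 12
LOAD 1  → 12 12
DUP     → 12 12 12
POP     → 12 12
DIV     → 1
NEG     → -1
LOAD 1  → -1 12
ADD     → 11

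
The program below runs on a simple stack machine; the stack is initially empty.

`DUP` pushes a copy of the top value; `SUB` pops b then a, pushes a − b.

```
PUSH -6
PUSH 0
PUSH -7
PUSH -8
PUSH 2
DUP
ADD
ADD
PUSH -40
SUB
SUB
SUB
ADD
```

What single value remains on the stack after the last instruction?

PUSH -6  -> [-6]
PUSH 0   -> [-6, 0]
PUSH -7  -> [-6, 0, -7]
PUSH -8  -> [-6, 0, -7, -8]
PUSH 2   -> [-6, 0, -7, -8, 2]
DUP      -> [-6, 0, -7, -8, 2, 2]
ADD      -> [-6, 0, -7, -8, 4]
ADD      -> [-6, 0, -7, -4]
PUSH -40 -> [-6, 0, -7, -4, -40]
SUB      -> [-6, 0, -7, 36]
SUB      -> [-6, 0, -43]
SUB      -> [-6, 43]
ADD      -> [37]

37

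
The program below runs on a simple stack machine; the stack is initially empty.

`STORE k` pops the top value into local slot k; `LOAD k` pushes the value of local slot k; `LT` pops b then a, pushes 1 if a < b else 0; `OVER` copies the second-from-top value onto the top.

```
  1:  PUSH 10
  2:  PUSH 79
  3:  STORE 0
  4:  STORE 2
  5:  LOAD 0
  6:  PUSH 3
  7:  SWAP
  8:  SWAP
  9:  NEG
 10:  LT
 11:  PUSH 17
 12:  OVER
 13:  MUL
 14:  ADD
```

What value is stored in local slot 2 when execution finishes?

10

PUSH 10  10
PUSH 79  10 79
STORE 0  10
STORE 2  (empty)
LOAD 0   79
PUSH 3   79 3
SWAP     3 79
SWAP     79 3
NEG      79 -3
LT       0
PUSH 17  0 17
OVER     0 17 0
MUL      0 0
ADD      0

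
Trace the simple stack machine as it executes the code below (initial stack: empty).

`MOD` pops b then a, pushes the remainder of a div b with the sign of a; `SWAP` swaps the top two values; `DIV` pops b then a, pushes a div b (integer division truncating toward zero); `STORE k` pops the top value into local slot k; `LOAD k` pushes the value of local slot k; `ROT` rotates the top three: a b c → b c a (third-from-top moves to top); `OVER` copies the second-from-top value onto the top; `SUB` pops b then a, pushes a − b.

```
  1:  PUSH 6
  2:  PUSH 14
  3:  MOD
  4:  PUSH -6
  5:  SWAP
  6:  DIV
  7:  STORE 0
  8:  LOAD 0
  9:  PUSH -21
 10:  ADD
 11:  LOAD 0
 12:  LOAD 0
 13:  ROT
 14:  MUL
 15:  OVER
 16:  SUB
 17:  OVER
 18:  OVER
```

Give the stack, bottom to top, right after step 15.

[-1, 22, -1]

PUSH 6    6
PUSH 14   6 14
MOD       6
PUSH -6   6 -6
SWAP      -6 6
DIV       -1
STORE 0   (empty)
LOAD 0    -1
PUSH -21  -1 -21
ADD       -22
LOAD 0    -22 -1
LOAD 0    -22 -1 -1
ROT       -1 -1 -22
MUL       -1 22
OVER      -1 22 -1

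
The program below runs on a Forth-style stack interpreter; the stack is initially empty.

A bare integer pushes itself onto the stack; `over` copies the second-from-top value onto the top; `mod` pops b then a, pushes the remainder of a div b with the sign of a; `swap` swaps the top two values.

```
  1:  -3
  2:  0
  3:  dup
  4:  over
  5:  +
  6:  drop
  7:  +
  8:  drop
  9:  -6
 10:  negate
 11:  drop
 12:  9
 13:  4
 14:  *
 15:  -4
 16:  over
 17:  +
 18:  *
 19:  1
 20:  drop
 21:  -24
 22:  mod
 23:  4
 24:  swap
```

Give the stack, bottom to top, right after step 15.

-3      [-3]
0       [-3, 0]
dup     [-3, 0, 0]
over    [-3, 0, 0, 0]
+       [-3, 0, 0]
drop    [-3, 0]
+       [-3]
drop    []
-6      [-6]
negate  [6]
drop    []
9       [9]
4       [9, 4]
*       [36]
-4      [36, -4]

[36, -4]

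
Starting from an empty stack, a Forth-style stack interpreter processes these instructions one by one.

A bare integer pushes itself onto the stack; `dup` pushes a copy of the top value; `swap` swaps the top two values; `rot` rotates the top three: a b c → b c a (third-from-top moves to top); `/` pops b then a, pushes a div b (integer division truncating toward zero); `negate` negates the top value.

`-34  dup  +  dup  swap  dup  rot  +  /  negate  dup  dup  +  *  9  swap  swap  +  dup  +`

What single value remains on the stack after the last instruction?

-34    -> [-34]
dup    -> [-34, -34]
+      -> [-68]
dup    -> [-68, -68]
swap   -> [-68, -68]
dup    -> [-68, -68, -68]
rot    -> [-68, -68, -68]
+      -> [-68, -136]
/      -> [0]
negate -> [0]
dup    -> [0, 0]
dup    -> [0, 0, 0]
+      -> [0, 0]
*      -> [0]
9      -> [0, 9]
swap   -> [9, 0]
swap   -> [0, 9]
+      -> [9]
dup    -> [9, 9]
+      -> [18]

18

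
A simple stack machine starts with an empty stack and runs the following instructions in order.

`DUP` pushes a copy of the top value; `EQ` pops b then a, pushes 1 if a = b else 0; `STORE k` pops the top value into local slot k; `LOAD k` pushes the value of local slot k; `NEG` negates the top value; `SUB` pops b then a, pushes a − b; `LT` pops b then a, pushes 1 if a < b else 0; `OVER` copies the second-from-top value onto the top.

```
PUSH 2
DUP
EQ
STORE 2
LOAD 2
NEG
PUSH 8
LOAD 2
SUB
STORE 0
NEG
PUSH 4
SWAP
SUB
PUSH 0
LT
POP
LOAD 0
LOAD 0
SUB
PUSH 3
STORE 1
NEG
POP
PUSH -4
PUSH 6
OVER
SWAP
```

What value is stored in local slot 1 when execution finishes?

PUSH 2  : [2]
DUP     : [2, 2]
EQ      : [1]
STORE 2 : []
LOAD 2  : [1]
NEG     : [-1]
PUSH 8  : [-1, 8]
LOAD 2  : [-1, 8, 1]
SUB     : [-1, 7]
STORE 0 : [-1]
NEG     : [1]
PUSH 4  : [1, 4]
SWAP    : [4, 1]
SUB     : [3]
PUSH 0  : [3, 0]
LT      : [0]
POP     : []
LOAD 0  : [7]
LOAD 0  : [7, 7]
SUB     : [0]
PUSH 3  : [0, 3]
STORE 1 : [0]
NEG     : [0]
POP     : []
PUSH -4 : [-4]
PUSH 6  : [-4, 6]
OVER    : [-4, 6, -4]
SWAP    : [-4, -4, 6]

3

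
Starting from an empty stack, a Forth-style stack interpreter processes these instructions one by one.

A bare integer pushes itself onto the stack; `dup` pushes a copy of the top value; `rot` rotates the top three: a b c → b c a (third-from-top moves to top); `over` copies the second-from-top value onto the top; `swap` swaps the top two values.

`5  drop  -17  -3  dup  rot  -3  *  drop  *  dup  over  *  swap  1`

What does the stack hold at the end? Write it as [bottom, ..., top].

5     5
drop  (empty)
-17   -17
-3    -17 -3
dup   -17 -3 -3
rot   -3 -3 -17
-3    -3 -3 -17 -3
*     -3 -3 51
drop  -3 -3
*     9
dup   9 9
over  9 9 9
*     9 81
swap  81 9
1     81 9 1

[81, 9, 1]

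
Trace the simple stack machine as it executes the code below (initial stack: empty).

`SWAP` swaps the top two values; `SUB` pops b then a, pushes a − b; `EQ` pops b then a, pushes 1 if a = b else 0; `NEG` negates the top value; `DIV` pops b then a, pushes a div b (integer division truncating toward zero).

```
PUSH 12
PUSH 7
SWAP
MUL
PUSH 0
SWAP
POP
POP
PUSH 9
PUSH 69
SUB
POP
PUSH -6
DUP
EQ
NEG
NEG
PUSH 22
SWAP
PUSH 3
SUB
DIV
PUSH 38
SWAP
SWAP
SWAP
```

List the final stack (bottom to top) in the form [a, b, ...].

[38, -11]

PUSH 12  12
PUSH 7   12 7
SWAP     7 12
MUL      84
PUSH 0   84 0
SWAP     0 84
POP      0
POP      (empty)
PUSH 9   9
PUSH 69  9 69
SUB      -60
POP      (empty)
PUSH -6  -6
DUP      -6 -6
EQ       1
NEG      -1
NEG      1
PUSH 22  1 22
SWAP     22 1
PUSH 3   22 1 3
SUB      22 -2
DIV      -11
PUSH 38  -11 38
SWAP     38 -11
SWAP     -11 38
SWAP     38 -11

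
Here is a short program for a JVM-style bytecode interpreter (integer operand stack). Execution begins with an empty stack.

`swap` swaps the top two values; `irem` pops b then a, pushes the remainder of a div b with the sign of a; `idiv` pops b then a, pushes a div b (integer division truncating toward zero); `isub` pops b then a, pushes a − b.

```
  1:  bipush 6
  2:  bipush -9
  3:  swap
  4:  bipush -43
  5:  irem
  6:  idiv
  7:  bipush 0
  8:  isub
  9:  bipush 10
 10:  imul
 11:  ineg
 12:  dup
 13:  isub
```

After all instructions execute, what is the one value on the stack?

bipush 6   → [6]
bipush -9  → [6, -9]
swap       → [-9, 6]
bipush -43 → [-9, 6, -43]
irem       → [-9, 6]
idiv       → [-1]
bipush 0   → [-1, 0]
isub       → [-1]
bipush 10  → [-1, 10]
imul       → [-10]
ineg       → [10]
dup        → [10, 10]
isub       → [0]

0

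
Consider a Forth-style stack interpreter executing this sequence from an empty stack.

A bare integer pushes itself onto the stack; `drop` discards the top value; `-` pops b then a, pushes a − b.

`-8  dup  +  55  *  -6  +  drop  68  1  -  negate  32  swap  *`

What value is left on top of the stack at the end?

-2144

-8     → [-8]
dup    → [-8, -8]
+      → [-16]
55     → [-16, 55]
*      → [-880]
-6     → [-880, -6]
+      → [-886]
drop   → []
68     → [68]
1      → [68, 1]
-      → [67]
negate → [-67]
32     → [-67, 32]
swap   → [32, -67]
*      → [-2144]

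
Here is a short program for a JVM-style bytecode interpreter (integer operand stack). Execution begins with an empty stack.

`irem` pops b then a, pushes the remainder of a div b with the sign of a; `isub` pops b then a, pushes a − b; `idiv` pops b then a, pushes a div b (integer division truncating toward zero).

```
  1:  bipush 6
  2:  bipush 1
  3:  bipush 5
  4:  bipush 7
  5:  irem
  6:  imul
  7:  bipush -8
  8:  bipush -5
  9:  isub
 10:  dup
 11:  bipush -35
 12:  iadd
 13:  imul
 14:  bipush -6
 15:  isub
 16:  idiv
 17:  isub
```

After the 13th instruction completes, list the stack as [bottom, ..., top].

[6, 5, 114]

bipush 6   -> [6]
bipush 1   -> [6, 1]
bipush 5   -> [6, 1, 5]
bipush 7   -> [6, 1, 5, 7]
irem       -> [6, 1, 5]
imul       -> [6, 5]
bipush -8  -> [6, 5, -8]
bipush -5  -> [6, 5, -8, -5]
isub       -> [6, 5, -3]
dup        -> [6, 5, -3, -3]
bipush -35 -> [6, 5, -3, -3, -35]
iadd       -> [6, 5, -3, -38]
imul       -> [6, 5, 114]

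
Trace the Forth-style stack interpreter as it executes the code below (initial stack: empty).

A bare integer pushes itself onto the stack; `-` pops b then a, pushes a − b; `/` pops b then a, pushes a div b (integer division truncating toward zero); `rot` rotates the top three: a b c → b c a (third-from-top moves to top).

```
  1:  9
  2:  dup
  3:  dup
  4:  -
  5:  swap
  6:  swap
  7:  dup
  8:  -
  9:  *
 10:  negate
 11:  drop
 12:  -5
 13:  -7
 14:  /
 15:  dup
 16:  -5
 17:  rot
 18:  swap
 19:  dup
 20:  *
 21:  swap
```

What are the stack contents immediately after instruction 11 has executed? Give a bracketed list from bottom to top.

9      → 9
dup    → 9 9
dup    → 9 9 9
-      → 9 0
swap   → 0 9
swap   → 9 0
dup    → 9 0 0
-      → 9 0
*      → 0
negate → 0
drop   → (empty)

[]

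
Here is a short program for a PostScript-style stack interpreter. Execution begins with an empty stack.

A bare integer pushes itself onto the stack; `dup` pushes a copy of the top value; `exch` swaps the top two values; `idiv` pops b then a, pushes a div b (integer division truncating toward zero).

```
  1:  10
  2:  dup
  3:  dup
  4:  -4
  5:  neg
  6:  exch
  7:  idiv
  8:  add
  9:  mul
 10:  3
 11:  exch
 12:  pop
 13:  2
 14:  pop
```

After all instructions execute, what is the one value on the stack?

10   → 10
dup  → 10 10
dup  → 10 10 10
-4   → 10 10 10 -4
neg  → 10 10 10 4
exch → 10 10 4 10
idiv → 10 10 0
add  → 10 10
mul  → 100
3    → 100 3
exch → 3 100
pop  → 3
2    → 3 2
pop  → 3

3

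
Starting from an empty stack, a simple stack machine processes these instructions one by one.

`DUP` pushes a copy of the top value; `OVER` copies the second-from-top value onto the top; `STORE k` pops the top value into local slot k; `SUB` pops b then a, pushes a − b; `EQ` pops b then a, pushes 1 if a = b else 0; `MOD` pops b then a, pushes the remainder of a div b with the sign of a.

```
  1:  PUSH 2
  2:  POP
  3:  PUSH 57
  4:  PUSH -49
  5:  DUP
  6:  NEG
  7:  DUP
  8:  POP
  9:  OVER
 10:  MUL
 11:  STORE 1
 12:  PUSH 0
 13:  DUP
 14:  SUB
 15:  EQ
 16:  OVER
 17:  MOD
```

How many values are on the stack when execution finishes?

PUSH 2   : [2]
POP      : []
PUSH 57  : [57]
PUSH -49 : [57, -49]
DUP      : [57, -49, -49]
NEG      : [57, -49, 49]
DUP      : [57, -49, 49, 49]
POP      : [57, -49, 49]
OVER     : [57, -49, 49, -49]
MUL      : [57, -49, -2401]
STORE 1  : [57, -49]
PUSH 0   : [57, -49, 0]
DUP      : [57, -49, 0, 0]
SUB      : [57, -49, 0]
EQ       : [57, 0]
OVER     : [57, 0, 57]
MOD      : [57, 0]

2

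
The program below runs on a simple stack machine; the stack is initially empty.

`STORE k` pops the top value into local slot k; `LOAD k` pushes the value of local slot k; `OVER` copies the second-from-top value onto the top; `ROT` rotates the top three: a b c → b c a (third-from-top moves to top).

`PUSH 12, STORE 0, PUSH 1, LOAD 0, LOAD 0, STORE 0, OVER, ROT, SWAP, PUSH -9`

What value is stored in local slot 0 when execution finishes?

PUSH 12 → [12]
STORE 0 → []
PUSH 1  → [1]
LOAD 0  → [1, 12]
LOAD 0  → [1, 12, 12]
STORE 0 → [1, 12]
OVER    → [1, 12, 1]
ROT     → [12, 1, 1]
SWAP    → [12, 1, 1]
PUSH -9 → [12, 1, 1, -9]

12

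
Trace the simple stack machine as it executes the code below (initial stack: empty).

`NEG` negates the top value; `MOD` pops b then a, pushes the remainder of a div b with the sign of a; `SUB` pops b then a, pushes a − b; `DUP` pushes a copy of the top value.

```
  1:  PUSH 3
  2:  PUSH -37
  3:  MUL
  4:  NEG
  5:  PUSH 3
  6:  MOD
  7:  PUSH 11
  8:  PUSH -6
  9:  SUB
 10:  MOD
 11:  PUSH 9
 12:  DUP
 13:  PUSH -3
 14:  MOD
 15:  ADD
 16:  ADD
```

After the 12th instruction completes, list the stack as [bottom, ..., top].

PUSH 3   : [3]
PUSH -37 : [3, -37]
MUL      : [-111]
NEG      : [111]
PUSH 3   : [111, 3]
MOD      : [0]
PUSH 11  : [0, 11]
PUSH -6  : [0, 11, -6]
SUB      : [0, 17]
MOD      : [0]
PUSH 9   : [0, 9]
DUP      : [0, 9, 9]

[0, 9, 9]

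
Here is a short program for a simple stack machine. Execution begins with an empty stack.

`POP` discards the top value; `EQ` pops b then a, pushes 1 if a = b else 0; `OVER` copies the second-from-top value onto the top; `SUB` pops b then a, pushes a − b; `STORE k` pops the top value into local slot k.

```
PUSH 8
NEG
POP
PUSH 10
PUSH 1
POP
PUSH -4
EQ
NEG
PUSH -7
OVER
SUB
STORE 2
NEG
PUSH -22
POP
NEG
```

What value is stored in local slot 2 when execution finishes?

PUSH 8   → 8
NEG      → -8
POP      → (empty)
PUSH 10  → 10
PUSH 1   → 10 1
POP      → 10
PUSH -4  → 10 -4
EQ       → 0
NEG      → 0
PUSH -7  → 0 -7
OVER     → 0 -7 0
SUB      → 0 -7
STORE 2  → 0
NEG      → 0
PUSH -22 → 0 -22
POP      → 0
NEG      → 0

-7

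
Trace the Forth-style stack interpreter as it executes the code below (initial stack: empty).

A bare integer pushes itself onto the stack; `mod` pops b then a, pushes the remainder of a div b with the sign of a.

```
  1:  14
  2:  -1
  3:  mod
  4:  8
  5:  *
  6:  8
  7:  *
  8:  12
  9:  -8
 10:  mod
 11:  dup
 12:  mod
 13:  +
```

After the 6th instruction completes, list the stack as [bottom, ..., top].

[0, 8]

14  → 14
-1  → 14 -1
mod → 0
8   → 0 8
*   → 0
8   → 0 8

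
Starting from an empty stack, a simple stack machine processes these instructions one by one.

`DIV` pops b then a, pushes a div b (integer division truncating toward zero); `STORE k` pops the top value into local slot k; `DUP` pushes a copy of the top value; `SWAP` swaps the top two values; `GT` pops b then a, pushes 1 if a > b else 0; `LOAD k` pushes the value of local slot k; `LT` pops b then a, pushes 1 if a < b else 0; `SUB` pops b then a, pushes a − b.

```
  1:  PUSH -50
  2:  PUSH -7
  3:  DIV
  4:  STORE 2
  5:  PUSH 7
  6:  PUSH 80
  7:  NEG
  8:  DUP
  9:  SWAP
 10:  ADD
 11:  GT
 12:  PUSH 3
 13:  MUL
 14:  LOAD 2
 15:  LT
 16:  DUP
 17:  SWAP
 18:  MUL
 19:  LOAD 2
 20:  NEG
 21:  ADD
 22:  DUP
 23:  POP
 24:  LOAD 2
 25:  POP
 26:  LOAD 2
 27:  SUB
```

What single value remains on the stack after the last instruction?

-13

PUSH -50 : -50
PUSH -7  : -50 -7
DIV      : 7
STORE 2  : (empty)
PUSH 7   : 7
PUSH 80  : 7 80
NEG      : 7 -80
DUP      : 7 -80 -80
SWAP     : 7 -80 -80
ADD      : 7 -160
GT       : 1
PUSH 3   : 1 3
MUL      : 3
LOAD 2   : 3 7
LT       : 1
DUP      : 1 1
SWAP     : 1 1
MUL      : 1
LOAD 2   : 1 7
NEG      : 1 -7
ADD      : -6
DUP      : -6 -6
POP      : -6
LOAD 2   : -6 7
POP      : -6
LOAD 2   : -6 7
SUB      : -13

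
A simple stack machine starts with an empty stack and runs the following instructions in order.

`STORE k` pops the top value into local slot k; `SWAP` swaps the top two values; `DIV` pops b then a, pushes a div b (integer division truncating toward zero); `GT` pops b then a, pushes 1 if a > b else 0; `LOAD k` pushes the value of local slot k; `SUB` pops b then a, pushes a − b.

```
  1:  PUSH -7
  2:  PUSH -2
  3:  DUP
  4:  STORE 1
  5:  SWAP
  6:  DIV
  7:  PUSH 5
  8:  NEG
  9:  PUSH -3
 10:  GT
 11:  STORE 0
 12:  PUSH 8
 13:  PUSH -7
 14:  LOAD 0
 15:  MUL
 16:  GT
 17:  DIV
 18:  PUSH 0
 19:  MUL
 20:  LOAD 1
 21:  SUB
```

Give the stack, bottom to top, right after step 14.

PUSH -7 : [-7]
PUSH -2 : [-7, -2]
DUP     : [-7, -2, -2]
STORE 1 : [-7, -2]
SWAP    : [-2, -7]
DIV     : [0]
PUSH 5  : [0, 5]
NEG     : [0, -5]
PUSH -3 : [0, -5, -3]
GT      : [0, 0]
STORE 0 : [0]
PUSH 8  : [0, 8]
PUSH -7 : [0, 8, -7]
LOAD 0  : [0, 8, -7, 0]

[0, 8, -7, 0]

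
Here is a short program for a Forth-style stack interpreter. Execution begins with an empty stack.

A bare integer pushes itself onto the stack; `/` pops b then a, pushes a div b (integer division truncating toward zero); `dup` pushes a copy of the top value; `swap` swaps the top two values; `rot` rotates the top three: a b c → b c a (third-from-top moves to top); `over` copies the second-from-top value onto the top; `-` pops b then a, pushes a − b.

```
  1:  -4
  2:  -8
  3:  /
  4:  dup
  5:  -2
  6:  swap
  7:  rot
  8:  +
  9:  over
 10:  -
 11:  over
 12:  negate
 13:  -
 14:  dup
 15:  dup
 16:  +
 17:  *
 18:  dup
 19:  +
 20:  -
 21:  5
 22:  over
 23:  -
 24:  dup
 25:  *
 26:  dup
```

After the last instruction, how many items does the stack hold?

3

-4     : -4
-8     : -4 -8
/      : 0
dup    : 0 0
-2     : 0 0 -2
swap   : 0 -2 0
rot    : -2 0 0
+      : -2 0
over   : -2 0 -2
-      : -2 2
over   : -2 2 -2
negate : -2 2 2
-      : -2 0
dup    : -2 0 0
dup    : -2 0 0 0
+      : -2 0 0
*      : -2 0
dup    : -2 0 0
+      : -2 0
-      : -2
5      : -2 5
over   : -2 5 -2
-      : -2 7
dup    : -2 7 7
*      : -2 49
dup    : -2 49 49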